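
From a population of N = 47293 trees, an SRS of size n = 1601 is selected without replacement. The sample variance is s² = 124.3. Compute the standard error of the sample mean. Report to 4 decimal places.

Under SRS without replacement, Var(ȳ) = (1 − f)·s²/n with f = n/N = 1601/47293 = 0.03385279.
Var(ȳ) = (1 − 0.03385279)·124.3/1601 = 0.96614721·0.077638976 = 0.07501068.
SE(ȳ) = √(0.07501068) = 0.2739.

0.2739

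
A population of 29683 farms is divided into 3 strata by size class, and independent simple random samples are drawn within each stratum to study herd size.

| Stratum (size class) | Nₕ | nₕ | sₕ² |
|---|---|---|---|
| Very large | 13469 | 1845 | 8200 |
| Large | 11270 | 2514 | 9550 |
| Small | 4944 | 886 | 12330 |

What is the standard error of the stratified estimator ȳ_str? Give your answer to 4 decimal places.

1.2378

Var(ȳ_str) = Σₕ Wₕ²(1 − fₕ)sₕ²/nₕ with Wₕ = Nₕ/N, N = 29683.
Very large: Wₕ = 0.45376141; term = 0.45376141²·(1 − 0.13698122)·8200/1845 = 0.78975585.
Large: Wₕ = 0.37967860; term = 0.37967860²·(1 − 0.22307010)·9550/2514 = 0.42545358.
Small: Wₕ = 0.16655998; term = 0.16655998²·(1 − 0.17920712)·12330/886 = 0.31688689.
Sum = 1.5320963.
SE = √(1.5320963) = 1.2378.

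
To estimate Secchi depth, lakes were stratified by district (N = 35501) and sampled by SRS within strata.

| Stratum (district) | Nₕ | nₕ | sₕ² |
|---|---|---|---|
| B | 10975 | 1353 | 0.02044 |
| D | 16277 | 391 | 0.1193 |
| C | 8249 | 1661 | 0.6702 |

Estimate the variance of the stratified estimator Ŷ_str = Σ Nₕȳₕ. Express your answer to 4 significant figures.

Var(Ŷ_str) = Σₕ Nₕ²(1 − fₕ)sₕ²/nₕ.
B: 10975²·(1 − 1353/10975)·0.02044/1353 = 1595.339.
D: 16277²·(1 − 391/16277)·0.1193/391 = 78895.568.
C: 8249²·(1 − 1661/8249)·0.6702/1661 = 21927.529.
Sum = 102418.44.

102400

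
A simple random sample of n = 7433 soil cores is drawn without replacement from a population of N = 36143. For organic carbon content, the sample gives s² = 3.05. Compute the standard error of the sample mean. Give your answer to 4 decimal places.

Under SRS without replacement, Var(ȳ) = (1 − f)·s²/n with f = n/N = 7433/36143 = 0.20565531.
Var(ȳ) = (1 − 0.20565531)·3.05/7433 = 0.79434469·4.103323 × 10^-4 = 3.2594528 × 10^-4.
SE(ȳ) = √(3.2594528 × 10^-4) = 0.0181.

0.0181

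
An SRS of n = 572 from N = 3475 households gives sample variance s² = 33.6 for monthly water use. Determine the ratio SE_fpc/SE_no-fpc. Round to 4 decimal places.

0.9140

f = n/N = 572/3475 = 0.16460432.
SE_no-fpc = √(s²/n) = 0.24236596; SE_fpc = √((1−f)s²/n) = 0.22152245.
Ratio = √(1−f) = 0.91399983.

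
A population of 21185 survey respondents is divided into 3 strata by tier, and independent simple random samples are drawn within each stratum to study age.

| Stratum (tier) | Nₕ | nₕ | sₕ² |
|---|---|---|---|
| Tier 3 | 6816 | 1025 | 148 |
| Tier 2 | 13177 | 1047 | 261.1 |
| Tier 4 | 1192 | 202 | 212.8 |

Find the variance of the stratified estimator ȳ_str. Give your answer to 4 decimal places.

Var(ȳ_str) = Σₕ Wₕ²(1 − fₕ)sₕ²/nₕ with Wₕ = Nₕ/N, N = 21185.
Tier 3: Wₕ = 0.32173708; term = 0.32173708²·(1 − 0.15038146)·148/1025 = 0.01269884.
Tier 2: Wₕ = 0.62199670; term = 0.62199670²·(1 − 0.07945663)·261.1/1047 = 0.08881383.
Tier 4: Wₕ = 0.05626623; term = 0.05626623²·(1 − 0.16946309)·212.8/202 = 0.0027699681.
Sum = 0.10428264.

0.1043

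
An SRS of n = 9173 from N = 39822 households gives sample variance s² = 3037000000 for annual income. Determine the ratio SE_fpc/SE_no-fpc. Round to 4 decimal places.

0.8773

f = n/N = 9173/39822 = 0.23035006.
SE_no-fpc = √(s²/n) = 575.39582; SE_fpc = √((1−f)s²/n) = 504.793.
Ratio = √(1−f) = 0.87729695.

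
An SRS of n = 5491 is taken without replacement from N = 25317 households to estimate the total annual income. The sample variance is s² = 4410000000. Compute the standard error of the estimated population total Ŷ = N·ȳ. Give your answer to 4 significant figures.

Var(Ŷ) = N²·Var(ȳ) = N²·(1 − n/N)·s²/n.
f = 5491/25317 = 0.21688984; Var(ȳ) = 0.78311016·4410000000/5491 = 628941.14.
Var(Ŷ) = 25317² · 628941.14 = 4.0312013 × 10^14.
SE(Ŷ) = √(4.0312013 × 10^14) = 2.008 × 10^7.

2.008 × 10^7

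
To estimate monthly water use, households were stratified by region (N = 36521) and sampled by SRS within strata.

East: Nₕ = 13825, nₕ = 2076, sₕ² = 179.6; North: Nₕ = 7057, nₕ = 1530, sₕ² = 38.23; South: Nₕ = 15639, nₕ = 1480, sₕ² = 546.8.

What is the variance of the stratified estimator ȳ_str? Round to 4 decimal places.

Var(ȳ_str) = Σₕ Wₕ²(1 − fₕ)sₕ²/nₕ with Wₕ = Nₕ/N, N = 36521.
East: Wₕ = 0.37854933; term = 0.37854933²·(1 − 0.15016275)·179.6/2076 = 0.01053561.
North: Wₕ = 0.19323129; term = 0.19323129²·(1 − 0.21680601)·38.23/1530 = 7.3069667 × 10^-4.
South: Wₕ = 0.42821938; term = 0.42821938²·(1 − 0.09463521)·546.8/1480 = 0.061337071.
Sum = 0.072603378.

0.0726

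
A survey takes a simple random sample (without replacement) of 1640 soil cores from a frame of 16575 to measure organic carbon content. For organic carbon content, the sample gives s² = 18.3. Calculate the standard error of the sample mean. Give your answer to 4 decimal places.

0.1003

Under SRS without replacement, Var(ȳ) = (1 − f)·s²/n with f = n/N = 1640/16575 = 0.09894419.
Var(ȳ) = (1 − 0.09894419)·18.3/1640 = 0.90105581·0.011158537 = 0.010054464.
SE(ȳ) = √(0.010054464) = 0.1003.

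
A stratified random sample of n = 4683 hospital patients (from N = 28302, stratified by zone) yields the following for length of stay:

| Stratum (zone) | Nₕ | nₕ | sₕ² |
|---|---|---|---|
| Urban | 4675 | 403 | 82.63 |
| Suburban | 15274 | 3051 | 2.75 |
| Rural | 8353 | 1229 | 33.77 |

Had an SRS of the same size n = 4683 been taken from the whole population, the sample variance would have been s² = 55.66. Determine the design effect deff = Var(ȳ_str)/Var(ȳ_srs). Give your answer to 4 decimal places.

Var(ȳ_str) = Σ Wₕ²(1−fₕ)sₕ²/nₕ with Wₕ = Nₕ/28302:
  Urban: (4675/28302)²·(1−403/4675)·82.63/403 = 0.0051122409
  Suburban: (15274/28302)²·(1−3051/15274)·2.75/3051 = 2.1008103 × 10^-4
  Rural: (8353/28302)²·(1−1229/8353)·33.77/1229 = 0.0020413211
  → Var(ȳ_str) = 0.007363643.
Var(ȳ_srs) = (1 − 4683/28302)·55.66/4683 = 0.009918898.
deff = 0.007363643 / 0.009918898 = 0.7424.

0.7424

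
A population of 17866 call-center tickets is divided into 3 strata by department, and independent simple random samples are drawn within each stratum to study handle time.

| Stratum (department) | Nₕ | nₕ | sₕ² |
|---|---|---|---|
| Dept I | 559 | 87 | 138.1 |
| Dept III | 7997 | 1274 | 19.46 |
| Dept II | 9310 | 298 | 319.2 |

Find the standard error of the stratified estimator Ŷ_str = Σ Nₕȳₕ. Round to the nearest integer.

Var(Ŷ_str) = Σₕ Nₕ²(1 − fₕ)sₕ²/nₕ.
Dept I: 559²·(1 − 87/559)·138.1/87 = 418820.79.
Dept III: 7997²·(1 − 1274/7997)·19.46/1274 = 821227.75.
Dept II: 9310²·(1 − 298/9310)·319.2/298 = 8.9870567 × 10^7.
Sum = 9.1110616 × 10^7.
SE = √(9.1110616 × 10^7) = 9545.

9545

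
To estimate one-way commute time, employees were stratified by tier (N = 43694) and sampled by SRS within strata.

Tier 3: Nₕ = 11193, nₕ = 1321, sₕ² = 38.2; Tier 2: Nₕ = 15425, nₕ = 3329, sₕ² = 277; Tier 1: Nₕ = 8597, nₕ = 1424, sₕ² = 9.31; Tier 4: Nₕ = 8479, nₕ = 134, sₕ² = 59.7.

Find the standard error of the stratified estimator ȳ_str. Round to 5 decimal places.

Var(ȳ_str) = Σₕ Wₕ²(1 − fₕ)sₕ²/nₕ with Wₕ = Nₕ/N, N = 43694.
Tier 3: Wₕ = 0.25616789; term = 0.25616789²·(1 − 0.11802019)·38.2/1321 = 0.0016736652.
Tier 2: Wₕ = 0.35302330; term = 0.35302330²·(1 − 0.21581848)·277/3329 = 0.0081318492.
Tier 1: Wₕ = 0.19675470; term = 0.19675470²·(1 − 0.16563918)·9.31/1424 = 2.1117565 × 10^-4.
Tier 4: Wₕ = 0.19405410; term = 0.19405410²·(1 − 0.01580375)·59.7/134 = 0.016511894.
Sum = 0.026528584.
SE = √(0.026528584) = 0.16288.

0.16288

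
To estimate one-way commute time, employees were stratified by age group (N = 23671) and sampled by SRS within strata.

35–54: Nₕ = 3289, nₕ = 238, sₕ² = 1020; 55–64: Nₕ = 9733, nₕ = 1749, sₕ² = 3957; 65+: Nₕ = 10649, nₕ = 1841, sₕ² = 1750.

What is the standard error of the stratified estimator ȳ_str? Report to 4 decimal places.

Var(ȳ_str) = Σₕ Wₕ²(1 − fₕ)sₕ²/nₕ with Wₕ = Nₕ/N, N = 23671.
35–54: Wₕ = 0.13894639; term = 0.13894639²·(1 − 0.07236242)·1020/238 = 0.076753128.
55–64: Wₕ = 0.41117823; term = 0.41117823²·(1 − 0.17969793)·3957/1749 = 0.31376918.
65+: Wₕ = 0.44987537; term = 0.44987537²·(1 − 0.17288008)·1750/1841 = 0.15912455.
Sum = 0.54964686.
SE = √(0.54964686) = 0.7414.

0.7414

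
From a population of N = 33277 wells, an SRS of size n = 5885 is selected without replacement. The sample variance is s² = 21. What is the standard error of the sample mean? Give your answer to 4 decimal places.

Under SRS without replacement, Var(ȳ) = (1 − f)·s²/n with f = n/N = 5885/33277 = 0.17684887.
Var(ȳ) = (1 − 0.17684887)·21/5885 = 0.82315113·0.0035683942 = 0.0029373277.
SE(ȳ) = √(0.0029373277) = 0.0542.

0.0542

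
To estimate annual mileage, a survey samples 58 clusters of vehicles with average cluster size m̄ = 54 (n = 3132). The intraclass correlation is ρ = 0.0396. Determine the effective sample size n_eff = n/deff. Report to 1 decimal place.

deff = 1 + (54 − 1)·0.0396 = 1 + 2.0988 = 3.0988.
n_eff = 3132 / 3.0988 = 1010.7.

1010.7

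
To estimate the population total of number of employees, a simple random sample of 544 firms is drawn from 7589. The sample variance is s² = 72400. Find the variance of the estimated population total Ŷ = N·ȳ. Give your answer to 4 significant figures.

7.115 × 10^9

Var(Ŷ) = N²·Var(ȳ) = N²·(1 − n/N)·s²/n.
f = 544/7589 = 0.07168270; Var(ȳ) = 0.92831730·72400/544 = 123.54811.
Var(Ŷ) = 7589² · 123.54811 = 7.1154965 × 10^9.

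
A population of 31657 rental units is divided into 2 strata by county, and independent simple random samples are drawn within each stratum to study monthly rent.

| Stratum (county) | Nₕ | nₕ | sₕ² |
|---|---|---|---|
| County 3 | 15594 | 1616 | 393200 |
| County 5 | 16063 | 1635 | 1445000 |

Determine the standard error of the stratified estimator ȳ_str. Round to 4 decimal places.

16.0407

Var(ȳ_str) = Σₕ Wₕ²(1 − fₕ)sₕ²/nₕ with Wₕ = Nₕ/N, N = 31657.
County 3: Wₕ = 0.49259248; term = 0.49259248²·(1 − 0.10362960)·393200/1616 = 52.921873.
County 5: Wₕ = 0.50740752; term = 0.50740752²·(1 − 0.10178671)·1445000/1635 = 204.38234.
Sum = 257.30421.
SE = √(257.30421) = 16.0407.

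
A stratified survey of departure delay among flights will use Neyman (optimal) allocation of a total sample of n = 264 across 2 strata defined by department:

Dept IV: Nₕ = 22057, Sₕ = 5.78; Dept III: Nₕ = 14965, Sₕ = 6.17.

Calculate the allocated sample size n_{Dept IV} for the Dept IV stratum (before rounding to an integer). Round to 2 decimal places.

Neyman allocation: nₕ = n·NₕSₕ / Σⱼ NⱼSⱼ.
Σ NⱼSⱼ = 22057·5.78 + 14965·6.17 = 219823.51.
n_{Dept IV} = 264·22057·5.78 / 219823.51 = 153.11.

153.11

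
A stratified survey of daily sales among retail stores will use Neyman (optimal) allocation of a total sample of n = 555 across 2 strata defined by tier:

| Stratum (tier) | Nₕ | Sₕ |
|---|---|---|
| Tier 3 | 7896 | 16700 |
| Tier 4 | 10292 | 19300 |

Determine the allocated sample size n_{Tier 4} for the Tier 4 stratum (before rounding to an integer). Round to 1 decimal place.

Neyman allocation: nₕ = n·NₕSₕ / Σⱼ NⱼSⱼ.
Σ NⱼSⱼ = 7896·16700 + 10292·19300 = 3.304988 × 10^8.
n_{Tier 4} = 555·10292·19300 / (3.304988 × 10^8) = 333.6.

333.6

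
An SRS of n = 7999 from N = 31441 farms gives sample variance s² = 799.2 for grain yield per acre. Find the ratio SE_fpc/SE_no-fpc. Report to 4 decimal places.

f = n/N = 7999/31441 = 0.25441303.
SE_no-fpc = √(s²/n) = 0.31608937; SE_fpc = √((1−f)s²/n) = 0.27293488.
Ratio = √(1−f) = 0.86347378.

0.8635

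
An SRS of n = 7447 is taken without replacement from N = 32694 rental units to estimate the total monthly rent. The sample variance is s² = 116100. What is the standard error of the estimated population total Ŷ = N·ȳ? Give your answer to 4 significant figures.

113400

Var(Ŷ) = N²·Var(ȳ) = N²·(1 − n/N)·s²/n.
f = 7447/32694 = 0.22777880; Var(ȳ) = 0.77222120·116100/7447 = 12.03906.
Var(Ŷ) = 32694² · 12.03906 = 1.2868523 × 10^10.
SE(Ŷ) = √(1.2868523 × 10^10) = 113400.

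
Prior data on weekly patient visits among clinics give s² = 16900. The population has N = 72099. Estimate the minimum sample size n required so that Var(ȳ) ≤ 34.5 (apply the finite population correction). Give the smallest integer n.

487

Without fpc, n₀ = s²/D = 16900/34.5 = 489.8551.
With fpc, (1 − n/N)·s²/n ≤ D requires n ≥ n₀/(1 + n₀/N) = 489.8551/(1 + 489.8551/72099) = 486.5494.
Rounding up, n = 487.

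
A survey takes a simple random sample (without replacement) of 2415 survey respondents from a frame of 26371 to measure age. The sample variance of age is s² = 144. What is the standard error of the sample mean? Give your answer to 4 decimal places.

Under SRS without replacement, Var(ȳ) = (1 − f)·s²/n with f = n/N = 2415/26371 = 0.09157787.
Var(ȳ) = (1 − 0.09157787)·144/2415 = 0.90842213·0.059627329 = 0.054166785.
SE(ȳ) = √(0.054166785) = 0.2327.

0.2327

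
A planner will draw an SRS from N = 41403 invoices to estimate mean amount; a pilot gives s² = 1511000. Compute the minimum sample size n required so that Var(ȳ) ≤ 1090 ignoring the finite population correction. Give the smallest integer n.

Without fpc, n₀ = s²/D = 1511000/1090 = 1386.2385.
Rounding up, n = 1387.

1387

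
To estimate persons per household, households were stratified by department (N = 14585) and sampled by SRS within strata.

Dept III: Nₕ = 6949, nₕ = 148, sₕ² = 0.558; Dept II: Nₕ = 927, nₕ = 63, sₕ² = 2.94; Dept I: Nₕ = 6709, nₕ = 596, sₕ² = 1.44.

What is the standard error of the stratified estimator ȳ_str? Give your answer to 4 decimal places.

0.0385

Var(ȳ_str) = Σₕ Wₕ²(1 − fₕ)sₕ²/nₕ with Wₕ = Nₕ/N, N = 14585.
Dept III: Wₕ = 0.47644841; term = 0.47644841²·(1 − 0.02129803)·0.558/148 = 8.3763478 × 10^-4.
Dept II: Wₕ = 0.06355845; term = 0.06355845²·(1 − 0.06796117)·2.94/63 = 1.7570632 × 10^-4.
Dept I: Wₕ = 0.45999314; term = 0.45999314²·(1 − 0.08883589)·1.44/596 = 4.6581723 × 10^-4.
Sum = 0.0014791583.
SE = √(0.0014791583) = 0.0385.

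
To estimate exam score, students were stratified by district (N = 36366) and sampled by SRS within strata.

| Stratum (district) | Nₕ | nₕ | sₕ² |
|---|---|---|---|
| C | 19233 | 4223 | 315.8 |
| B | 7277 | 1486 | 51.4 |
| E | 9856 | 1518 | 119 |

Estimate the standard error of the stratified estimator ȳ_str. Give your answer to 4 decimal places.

0.1493

Var(ȳ_str) = Σₕ Wₕ²(1 − fₕ)sₕ²/nₕ with Wₕ = Nₕ/N, N = 36366.
C: Wₕ = 0.52887312; term = 0.52887312²·(1 − 0.21957053)·315.8/4223 = 0.016324042.
B: Wₕ = 0.20010449; term = 0.20010449²·(1 − 0.20420503)·51.4/1486 = 0.0011021969.
E: Wₕ = 0.27102238; term = 0.27102238²·(1 − 0.15401786)·119/1518 = 0.0048713205.
Sum = 0.022297559.
SE = √(0.022297559) = 0.1493.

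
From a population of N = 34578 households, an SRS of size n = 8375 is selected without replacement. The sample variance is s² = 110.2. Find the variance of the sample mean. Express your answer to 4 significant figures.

0.009971

Under SRS without replacement, Var(ȳ) = (1 − f)·s²/n with f = n/N = 8375/34578 = 0.24220603.
Var(ȳ) = (1 − 0.24220603)·110.2/8375 = 0.75779397·0.013158209 = 0.0099712114.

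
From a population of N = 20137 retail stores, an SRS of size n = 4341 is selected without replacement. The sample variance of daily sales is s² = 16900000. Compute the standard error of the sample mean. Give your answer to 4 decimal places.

Under SRS without replacement, Var(ȳ) = (1 − f)·s²/n with f = n/N = 4341/20137 = 0.21557332.
Var(ȳ) = (1 − 0.21557332)·16900000/4341 = 0.78442668·3893.1122 = 3053.8611.
SE(ȳ) = √(3053.8611) = 55.2618.

55.2618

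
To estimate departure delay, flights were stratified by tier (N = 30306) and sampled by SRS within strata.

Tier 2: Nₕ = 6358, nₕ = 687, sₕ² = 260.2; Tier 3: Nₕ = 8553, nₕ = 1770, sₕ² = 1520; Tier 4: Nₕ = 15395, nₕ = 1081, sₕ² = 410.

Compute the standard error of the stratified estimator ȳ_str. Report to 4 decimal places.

0.4001

Var(ȳ_str) = Σₕ Wₕ²(1 − fₕ)sₕ²/nₕ with Wₕ = Nₕ/N, N = 30306.
Tier 2: Wₕ = 0.20979344; term = 0.20979344²·(1 − 0.10805285)·260.2/687 = 0.014868717.
Tier 3: Wₕ = 0.28222134; term = 0.28222134²·(1 − 0.20694493)·1520/1770 = 0.054244208.
Tier 4: Wₕ = 0.50798522; term = 0.50798522²·(1 − 0.07021760)·410/1081 = 0.09100005.
Sum = 0.16011298.
SE = √(0.16011298) = 0.4001.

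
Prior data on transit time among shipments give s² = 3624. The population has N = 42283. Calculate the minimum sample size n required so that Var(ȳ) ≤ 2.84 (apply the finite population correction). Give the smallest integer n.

1239

Without fpc, n₀ = s²/D = 3624/2.84 = 1276.0563.
With fpc, (1 − n/N)·s²/n ≤ D requires n ≥ n₀/(1 + n₀/N) = 1276.0563/(1 + 1276.0563/42283) = 1238.6744.
Rounding up, n = 1239.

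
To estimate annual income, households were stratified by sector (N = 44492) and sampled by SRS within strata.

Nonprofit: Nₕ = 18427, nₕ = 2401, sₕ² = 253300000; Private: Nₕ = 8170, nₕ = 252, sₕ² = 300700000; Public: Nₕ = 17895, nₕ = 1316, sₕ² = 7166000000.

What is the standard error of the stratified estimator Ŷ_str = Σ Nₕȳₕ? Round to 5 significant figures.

4.1519 × 10^7

Var(Ŷ_str) = Σₕ Nₕ²(1 − fₕ)sₕ²/nₕ.
Nonprofit: 18427²·(1 − 2401/18427)·253300000/2401 = 3.1154645 × 10^13.
Private: 8170²·(1 − 252/8170)·300700000/252 = 7.7191671 × 10^13.
Public: 17895²·(1 − 1316/17895)·7166000000/1316 = 1.6155148 × 10^15.
Sum = 1.7238611 × 10^15.
SE = √(1.7238611 × 10^15) = 4.1519 × 10^7.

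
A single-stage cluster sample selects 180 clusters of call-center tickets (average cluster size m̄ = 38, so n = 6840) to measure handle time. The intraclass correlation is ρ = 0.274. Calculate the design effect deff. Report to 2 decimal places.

11.14

deff = 1 + (38 − 1)·0.274 = 1 + 10.138 = 11.138.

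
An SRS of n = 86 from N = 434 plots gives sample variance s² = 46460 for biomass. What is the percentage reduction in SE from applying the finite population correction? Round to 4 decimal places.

f = n/N = 86/434 = 0.19815668.
SE_no-fpc = √(s²/n) = 23.242903; SE_fpc = √((1−f)s²/n) = 20.813022.
Ratio = √(1−f) = 0.89545704. Reduction = 100·(1 − 0.89545704) = 10.4543%.

10.4543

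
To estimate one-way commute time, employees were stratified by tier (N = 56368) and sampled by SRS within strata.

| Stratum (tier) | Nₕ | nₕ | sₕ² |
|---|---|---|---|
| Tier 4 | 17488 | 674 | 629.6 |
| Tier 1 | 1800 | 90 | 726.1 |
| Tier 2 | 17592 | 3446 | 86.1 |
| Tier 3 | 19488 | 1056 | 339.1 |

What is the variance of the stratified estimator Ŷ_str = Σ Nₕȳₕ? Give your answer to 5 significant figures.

Var(Ŷ_str) = Σₕ Nₕ²(1 − fₕ)sₕ²/nₕ.
Tier 4: 17488²·(1 − 674/17488)·629.6/674 = 2.7467303 × 10^8.
Tier 1: 1800²·(1 − 90/1800)·726.1/90 = 2.483262 × 10^7.
Tier 2: 17592²·(1 − 3446/17592)·86.1/3446 = 6.2178 × 10^6.
Tier 3: 19488²·(1 − 1056/19488)·339.1/1056 = 1.1534628 × 10^8.
Sum = 4.2106973 × 10^8.

4.2107 × 10^8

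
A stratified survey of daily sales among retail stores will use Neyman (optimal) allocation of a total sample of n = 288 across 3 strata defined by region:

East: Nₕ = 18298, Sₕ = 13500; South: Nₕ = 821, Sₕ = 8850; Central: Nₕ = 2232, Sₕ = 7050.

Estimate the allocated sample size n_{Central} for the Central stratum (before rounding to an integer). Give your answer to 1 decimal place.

Neyman allocation: nₕ = n·NₕSₕ / Σⱼ NⱼSⱼ.
Σ NⱼSⱼ = 18298·13500 + 821·8850 + 2232·7050 = 2.7002445 × 10^8.
n_{Central} = 288·2232·7050 / (2.7002445 × 10^8) = 16.8.

16.8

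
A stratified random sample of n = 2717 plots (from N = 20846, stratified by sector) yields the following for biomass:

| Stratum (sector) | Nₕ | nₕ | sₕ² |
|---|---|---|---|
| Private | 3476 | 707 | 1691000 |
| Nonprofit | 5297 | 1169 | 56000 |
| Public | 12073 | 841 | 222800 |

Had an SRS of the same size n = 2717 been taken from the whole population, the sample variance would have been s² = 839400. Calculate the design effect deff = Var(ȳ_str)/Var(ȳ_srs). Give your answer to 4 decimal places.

0.5138

Var(ȳ_str) = Σ Wₕ²(1−fₕ)sₕ²/nₕ with Wₕ = Nₕ/20846:
  Private: (3476/20846)²·(1−707/3476)·1691000/707 = 52.976279
  Nonprofit: (5297/20846)²·(1−1169/5297)·56000/1169 = 2.4104477
  Public: (12073/20846)²·(1−841/12073)·222800/841 = 82.669635
  → Var(ȳ_str) = 138.05636.
Var(ȳ_srs) = (1 − 2717/20846)·839400/2717 = 268.67697.
deff = 138.05636 / 268.67697 = 0.5138.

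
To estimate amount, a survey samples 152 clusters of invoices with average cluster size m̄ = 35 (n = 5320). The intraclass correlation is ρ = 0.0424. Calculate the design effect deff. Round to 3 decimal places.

deff = 1 + (35 − 1)·0.0424 = 1 + 1.4416 = 2.4416.

2.442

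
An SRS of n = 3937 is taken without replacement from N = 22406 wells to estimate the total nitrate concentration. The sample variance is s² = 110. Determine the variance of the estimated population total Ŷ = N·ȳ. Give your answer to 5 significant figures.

Var(Ŷ) = N²·Var(ȳ) = N²·(1 − n/N)·s²/n.
f = 3937/22406 = 0.17571186; Var(ȳ) = 0.82428814·110/3937 = 0.023030657.
Var(Ŷ) = 22406² · 0.023030657 = 1.1562054 × 10^7.

1.1562 × 10^7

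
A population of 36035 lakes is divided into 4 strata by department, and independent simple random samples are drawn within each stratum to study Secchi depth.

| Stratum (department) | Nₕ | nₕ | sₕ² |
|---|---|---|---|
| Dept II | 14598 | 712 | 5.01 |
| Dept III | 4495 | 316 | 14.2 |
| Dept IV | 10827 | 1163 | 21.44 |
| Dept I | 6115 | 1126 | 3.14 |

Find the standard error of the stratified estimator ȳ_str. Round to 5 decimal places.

Var(ȳ_str) = Σₕ Wₕ²(1 − fₕ)sₕ²/nₕ with Wₕ = Nₕ/N, N = 36035.
Dept II: Wₕ = 0.40510615; term = 0.40510615²·(1 − 0.04877380)·5.01/712 = 0.0010984472.
Dept III: Wₕ = 0.12473984; term = 0.12473984²·(1 − 0.07030033)·14.2/316 = 6.5006125 × 10^-4.
Dept IV: Wₕ = 0.30045789; term = 0.30045789²·(1 − 0.10741664)·21.44/1163 = 0.0014854604.
Dept I: Wₕ = 0.16969613; term = 0.16969613²·(1 − 0.18413737)·3.14/1126 = 6.5516723 × 10^-5.
Sum = 0.0032994856.
SE = √(0.0032994856) = 0.05744.

0.05744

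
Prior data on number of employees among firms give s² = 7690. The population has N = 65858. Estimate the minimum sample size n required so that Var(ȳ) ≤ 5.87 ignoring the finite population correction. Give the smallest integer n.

Without fpc, n₀ = s²/D = 7690/5.87 = 1310.0511.
Rounding up, n = 1311.

1311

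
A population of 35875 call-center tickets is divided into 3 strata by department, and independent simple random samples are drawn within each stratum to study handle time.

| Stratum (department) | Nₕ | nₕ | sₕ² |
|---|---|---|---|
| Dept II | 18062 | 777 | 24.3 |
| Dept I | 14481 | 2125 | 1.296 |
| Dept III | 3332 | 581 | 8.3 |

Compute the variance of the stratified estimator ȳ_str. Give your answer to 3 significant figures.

Var(ȳ_str) = Σₕ Wₕ²(1 − fₕ)sₕ²/nₕ with Wₕ = Nₕ/N, N = 35875.
Dept II: Wₕ = 0.50347038; term = 0.50347038²·(1 − 0.04301849)·24.3/777 = 0.0075864161.
Dept I: Wₕ = 0.40365157; term = 0.40365157²·(1 − 0.14674401)·1.296/2125 = 8.4788841 × 10^-5.
Dept III: Wₕ = 0.09287805; term = 0.09287805²·(1 − 0.17436975)·8.3/581 = 1.0174515 × 10^-4.
Sum = 0.0077729501.

0.00777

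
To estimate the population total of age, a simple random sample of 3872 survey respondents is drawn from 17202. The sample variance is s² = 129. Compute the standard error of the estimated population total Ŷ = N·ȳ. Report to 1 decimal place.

2764.0

Var(Ŷ) = N²·Var(ȳ) = N²·(1 − n/N)·s²/n.
f = 3872/17202 = 0.22509011; Var(ȳ) = 0.77490989·129/3872 = 0.025816988.
Var(Ŷ) = 17202² · 0.025816988 = 7.639474 × 10^6.
SE(Ŷ) = √(7.639474 × 10^6) = 2764.0.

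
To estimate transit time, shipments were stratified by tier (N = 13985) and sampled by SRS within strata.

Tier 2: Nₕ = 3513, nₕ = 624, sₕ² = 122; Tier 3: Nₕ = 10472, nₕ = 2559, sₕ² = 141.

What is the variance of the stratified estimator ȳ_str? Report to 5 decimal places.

0.03349

Var(ȳ_str) = Σₕ Wₕ²(1 − fₕ)sₕ²/nₕ with Wₕ = Nₕ/N, N = 13985.
Tier 2: Wₕ = 0.25119771; term = 0.25119771²·(1 − 0.17762596)·122/624 = 0.010145559.
Tier 3: Wₕ = 0.74880229; term = 0.74880229²·(1 − 0.24436593)·141/2559 = 0.023345043.
Sum = 0.033490602.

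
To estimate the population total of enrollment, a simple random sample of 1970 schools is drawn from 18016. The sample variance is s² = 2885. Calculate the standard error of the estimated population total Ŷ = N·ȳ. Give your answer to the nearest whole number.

20576

Var(Ŷ) = N²·Var(ȳ) = N²·(1 − n/N)·s²/n.
f = 1970/18016 = 0.10934725; Var(ȳ) = 0.89065275·2885/1970 = 1.3043316.
Var(Ŷ) = 18016² · 1.3043316 = 4.2335507 × 10^8.
SE(Ŷ) = √(4.2335507 × 10^8) = 20576.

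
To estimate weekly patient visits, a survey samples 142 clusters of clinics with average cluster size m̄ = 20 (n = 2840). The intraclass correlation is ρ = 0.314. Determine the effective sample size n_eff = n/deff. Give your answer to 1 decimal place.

407.7

deff = 1 + (20 − 1)·0.314 = 1 + 5.966 = 6.966.
n_eff = 2840 / 6.966 = 407.7.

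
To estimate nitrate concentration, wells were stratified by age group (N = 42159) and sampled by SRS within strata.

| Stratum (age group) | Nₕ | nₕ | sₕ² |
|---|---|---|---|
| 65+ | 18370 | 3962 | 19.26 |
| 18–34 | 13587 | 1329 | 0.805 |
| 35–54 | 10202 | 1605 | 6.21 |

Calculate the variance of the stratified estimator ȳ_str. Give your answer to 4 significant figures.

9.716 × 10^-4

Var(ȳ_str) = Σₕ Wₕ²(1 − fₕ)sₕ²/nₕ with Wₕ = Nₕ/N, N = 42159.
65+: Wₕ = 0.43573140; term = 0.43573140²·(1 − 0.21567774)·19.26/3962 = 7.2389248 × 10^-4.
18–34: Wₕ = 0.32227994; term = 0.32227994²·(1 − 0.09781409)·0.805/1329 = 5.6758837 × 10^-5.
35–54: Wₕ = 0.24198866; term = 0.24198866²·(1 − 0.15732209)·6.21/1605 = 1.9092738 × 10^-4.
Sum = 9.715787 × 10^-4.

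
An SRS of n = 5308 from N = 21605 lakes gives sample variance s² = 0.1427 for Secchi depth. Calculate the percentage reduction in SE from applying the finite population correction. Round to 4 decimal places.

13.1486

f = n/N = 5308/21605 = 0.24568387.
SE_no-fpc = √(s²/n) = 0.0051849734; SE_fpc = √((1−f)s²/n) = 0.0045032206.
Ratio = √(1−f) = 0.86851375. Reduction = 100·(1 − 0.86851375) = 13.1486%.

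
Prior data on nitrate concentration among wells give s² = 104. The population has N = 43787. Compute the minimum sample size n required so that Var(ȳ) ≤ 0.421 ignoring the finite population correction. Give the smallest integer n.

248

Without fpc, n₀ = s²/D = 104/0.421 = 247.0309.
Rounding up, n = 248.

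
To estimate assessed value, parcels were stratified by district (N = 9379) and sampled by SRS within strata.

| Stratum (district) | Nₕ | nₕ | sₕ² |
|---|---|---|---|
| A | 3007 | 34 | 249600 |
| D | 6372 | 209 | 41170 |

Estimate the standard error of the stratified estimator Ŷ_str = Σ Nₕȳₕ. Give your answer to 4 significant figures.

Var(Ŷ_str) = Σₕ Nₕ²(1 − fₕ)sₕ²/nₕ.
A: 3007²·(1 − 34/3007)·249600/34 = 6.562873 × 10^10.
D: 6372²·(1 − 209/6372)·41170/209 = 7.7357516 × 10^9.
Sum = 7.3364482 × 10^10.
SE = √(7.3364482 × 10^10) = 270900.

270900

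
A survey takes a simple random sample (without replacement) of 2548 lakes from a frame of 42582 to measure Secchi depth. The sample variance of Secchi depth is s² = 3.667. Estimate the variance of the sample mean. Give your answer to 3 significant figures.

0.00135

Under SRS without replacement, Var(ȳ) = (1 − f)·s²/n with f = n/N = 2548/42582 = 0.05983749.
Var(ȳ) = (1 − 0.05983749)·3.667/2548 = 0.94016251·0.001439168 = 0.0013530518.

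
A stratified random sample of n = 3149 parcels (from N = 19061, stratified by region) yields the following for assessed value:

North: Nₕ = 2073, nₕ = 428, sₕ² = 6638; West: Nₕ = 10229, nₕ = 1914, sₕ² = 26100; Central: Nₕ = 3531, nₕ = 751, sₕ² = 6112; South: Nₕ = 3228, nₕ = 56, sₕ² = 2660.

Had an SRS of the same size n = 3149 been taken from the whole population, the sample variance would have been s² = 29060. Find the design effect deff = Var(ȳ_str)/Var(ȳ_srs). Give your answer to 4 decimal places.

Var(ȳ_str) = Σ Wₕ²(1−fₕ)sₕ²/nₕ with Wₕ = Nₕ/19061:
  North: (2073/19061)²·(1−428/2073)·6638/428 = 0.14556847
  West: (10229/19061)²·(1−1914/10229)·26100/1914 = 3.1922922
  Central: (3531/19061)²·(1−751/3531)·6112/751 = 0.21988447
  South: (3228/19061)²·(1−56/3228)·2660/56 = 1.3386559
  → Var(ȳ_str) = 4.896401.
Var(ȳ_srs) = (1 − 3149/19061)·29060/3149 = 7.7037475.
deff = 4.896401 / 7.7037475 = 0.6356.

0.6356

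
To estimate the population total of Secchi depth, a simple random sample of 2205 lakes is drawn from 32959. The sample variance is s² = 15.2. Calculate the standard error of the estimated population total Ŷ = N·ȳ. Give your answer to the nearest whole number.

2643

Var(Ŷ) = N²·Var(ȳ) = N²·(1 − n/N)·s²/n.
f = 2205/32959 = 0.06690130; Var(ȳ) = 0.93309870·15.2/2205 = 0.006432245.
Var(Ŷ) = 32959² · 0.006432245 = 6.98732 × 10^6.
SE(Ŷ) = √(6.98732 × 10^6) = 2643.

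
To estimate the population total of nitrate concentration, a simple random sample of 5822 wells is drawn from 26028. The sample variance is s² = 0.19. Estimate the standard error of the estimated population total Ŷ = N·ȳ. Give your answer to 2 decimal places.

Var(Ŷ) = N²·Var(ȳ) = N²·(1 − n/N)·s²/n.
f = 5822/26028 = 0.22368219; Var(ȳ) = 0.77631781·0.19/5822 = 2.5335002 × 10^-5.
Var(Ŷ) = 26028² · (2.5335002 × 10^-5) = 17163.369.
SE(Ŷ) = √(17163.369) = 131.01.

131.01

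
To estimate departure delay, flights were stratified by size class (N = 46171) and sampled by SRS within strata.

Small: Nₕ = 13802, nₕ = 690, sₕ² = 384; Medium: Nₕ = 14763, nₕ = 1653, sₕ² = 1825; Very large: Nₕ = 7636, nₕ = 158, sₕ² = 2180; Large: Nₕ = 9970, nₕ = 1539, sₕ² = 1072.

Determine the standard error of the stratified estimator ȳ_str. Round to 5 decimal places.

0.73792

Var(ȳ_str) = Σₕ Wₕ²(1 − fₕ)sₕ²/nₕ with Wₕ = Nₕ/N, N = 46171.
Small: Wₕ = 0.29893223; term = 0.29893223²·(1 − 0.04999275)·384/690 = 0.047244857.
Medium: Wₕ = 0.31974616; term = 0.31974616²·(1 − 0.11196911)·1825/1653 = 0.10023716.
Very large: Wₕ = 0.16538520; term = 0.16538520²·(1 − 0.02069146)·2180/158 = 0.3695832.
Large: Wₕ = 0.21593641; term = 0.21593641²·(1 − 0.15436309)·1072/1539 = 0.027465775.
Sum = 0.54453099.
SE = √(0.54453099) = 0.73792.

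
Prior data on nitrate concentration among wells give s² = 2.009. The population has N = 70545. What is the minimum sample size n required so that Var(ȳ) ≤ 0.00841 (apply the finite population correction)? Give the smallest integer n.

239

Without fpc, n₀ = s²/D = 2.009/0.00841 = 238.8823.
With fpc, (1 − n/N)·s²/n ≤ D requires n ≥ n₀/(1 + n₀/N) = 238.8823/(1 + 238.8823/70545) = 238.0761.
Rounding up, n = 239.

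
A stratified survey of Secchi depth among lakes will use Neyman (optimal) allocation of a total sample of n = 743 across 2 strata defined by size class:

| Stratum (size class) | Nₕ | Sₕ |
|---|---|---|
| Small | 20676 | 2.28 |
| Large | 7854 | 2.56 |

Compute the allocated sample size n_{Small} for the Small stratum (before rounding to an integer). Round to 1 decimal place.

520.9

Neyman allocation: nₕ = n·NₕSₕ / Σⱼ NⱼSⱼ.
Σ NⱼSⱼ = 20676·2.28 + 7854·2.56 = 67247.52.
n_{Small} = 743·20676·2.28 / 67247.52 = 520.9.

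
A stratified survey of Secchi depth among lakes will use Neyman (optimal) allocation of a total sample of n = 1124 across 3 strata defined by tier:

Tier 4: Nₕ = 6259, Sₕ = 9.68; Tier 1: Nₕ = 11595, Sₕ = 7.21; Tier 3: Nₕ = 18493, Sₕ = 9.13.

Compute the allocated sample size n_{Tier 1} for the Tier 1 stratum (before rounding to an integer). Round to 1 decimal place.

300.2

Neyman allocation: nₕ = n·NₕSₕ / Σⱼ NⱼSⱼ.
Σ NⱼSⱼ = 6259·9.68 + 11595·7.21 + 18493·9.13 = 313028.16.
n_{Tier 1} = 1124·11595·7.21 / 313028.16 = 300.2.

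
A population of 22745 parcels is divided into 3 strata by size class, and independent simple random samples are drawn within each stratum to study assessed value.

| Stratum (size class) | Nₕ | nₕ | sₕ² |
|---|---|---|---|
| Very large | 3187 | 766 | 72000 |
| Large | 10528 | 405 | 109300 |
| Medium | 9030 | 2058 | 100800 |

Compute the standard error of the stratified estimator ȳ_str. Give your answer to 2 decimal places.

Var(ȳ_str) = Σₕ Wₕ²(1 − fₕ)sₕ²/nₕ with Wₕ = Nₕ/N, N = 22745.
Very large: Wₕ = 0.14011871; term = 0.14011871²·(1 − 0.24035143)·72000/766 = 1.4018731.
Large: Wₕ = 0.46287096; term = 0.46287096²·(1 − 0.03846884)·109300/405 = 55.596617.
Medium: Wₕ = 0.39701033; term = 0.39701033²·(1 − 0.22790698)·100800/2058 = 5.9605784.
Sum = 62.959069.
SE = √(62.959069) = 7.93.

7.93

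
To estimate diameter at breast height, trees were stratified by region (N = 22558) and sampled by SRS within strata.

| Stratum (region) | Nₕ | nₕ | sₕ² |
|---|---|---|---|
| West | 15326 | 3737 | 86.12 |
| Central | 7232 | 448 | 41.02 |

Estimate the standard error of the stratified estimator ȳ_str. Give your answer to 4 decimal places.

0.1299

Var(ȳ_str) = Σₕ Wₕ²(1 − fₕ)sₕ²/nₕ with Wₕ = Nₕ/N, N = 22558.
West: Wₕ = 0.67940420; term = 0.67940420²·(1 − 0.24383401)·86.12/3737 = 0.0080436751.
Central: Wₕ = 0.32059580; term = 0.32059580²·(1 − 0.06194690)·41.02/448 = 0.0088279673.
Sum = 0.016871642.
SE = √(0.016871642) = 0.1299.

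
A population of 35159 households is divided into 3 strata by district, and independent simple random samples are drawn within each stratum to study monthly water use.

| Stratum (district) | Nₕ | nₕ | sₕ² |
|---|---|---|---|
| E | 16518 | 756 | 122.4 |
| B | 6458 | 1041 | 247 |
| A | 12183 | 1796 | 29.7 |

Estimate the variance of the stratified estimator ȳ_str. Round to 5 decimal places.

0.04251

Var(ȳ_str) = Σₕ Wₕ²(1 − fₕ)sₕ²/nₕ with Wₕ = Nₕ/N, N = 35159.
E: Wₕ = 0.46980858; term = 0.46980858²·(1 − 0.04576825)·122.4/756 = 0.034100078.
B: Wₕ = 0.18367985; term = 0.18367985²·(1 − 0.16119542)·247/1041 = 0.0067147535.
A: Wₕ = 0.34651156; term = 0.34651156²·(1 − 0.14741853)·29.7/1796 = 0.0016928616.
Sum = 0.042507693.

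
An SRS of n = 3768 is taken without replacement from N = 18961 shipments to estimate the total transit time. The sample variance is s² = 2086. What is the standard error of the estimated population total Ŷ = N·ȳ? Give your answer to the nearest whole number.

12629

Var(Ŷ) = N²·Var(ȳ) = N²·(1 − n/N)·s²/n.
f = 3768/18961 = 0.19872370; Var(ȳ) = 0.80127630·2086/3768 = 0.44359405.
Var(Ŷ) = 18961² · 0.44359405 = 1.5948072 × 10^8.
SE(Ŷ) = √(1.5948072 × 10^8) = 12629.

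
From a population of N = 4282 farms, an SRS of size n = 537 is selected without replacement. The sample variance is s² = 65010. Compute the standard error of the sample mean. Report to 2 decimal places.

10.29

Under SRS without replacement, Var(ȳ) = (1 − f)·s²/n with f = n/N = 537/4282 = 0.12540869.
Var(ȳ) = (1 − 0.12540869)·65010/537 = 0.87459131·121.06145 = 105.87929.
SE(ȳ) = √(105.87929) = 10.29.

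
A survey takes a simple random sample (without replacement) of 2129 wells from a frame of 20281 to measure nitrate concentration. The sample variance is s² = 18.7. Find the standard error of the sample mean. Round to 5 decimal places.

0.08866

Under SRS without replacement, Var(ȳ) = (1 − f)·s²/n with f = n/N = 2129/20281 = 0.10497510.
Var(ȳ) = (1 − 0.10497510)·18.7/2129 = 0.89502490·0.0087834664 = 0.0078614212.
SE(ȳ) = √(0.0078614212) = 0.08866.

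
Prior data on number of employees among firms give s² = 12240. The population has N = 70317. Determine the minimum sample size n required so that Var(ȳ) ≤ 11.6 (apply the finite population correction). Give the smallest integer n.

1040

Without fpc, n₀ = s²/D = 12240/11.6 = 1055.1724.
With fpc, (1 − n/N)·s²/n ≤ D requires n ≥ n₀/(1 + n₀/N) = 1055.1724/(1 + 1055.1724/70317) = 1039.5726.
Rounding up, n = 1040.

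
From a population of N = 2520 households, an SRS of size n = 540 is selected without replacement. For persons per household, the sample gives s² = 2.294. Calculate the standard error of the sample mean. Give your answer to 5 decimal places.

Under SRS without replacement, Var(ȳ) = (1 − f)·s²/n with f = n/N = 540/2520 = 0.21428571.
Var(ȳ) = (1 − 0.21428571)·2.294/540 = 0.78571429·0.0042481481 = 0.0033378307.
SE(ȳ) = √(0.0033378307) = 0.05777.

0.05777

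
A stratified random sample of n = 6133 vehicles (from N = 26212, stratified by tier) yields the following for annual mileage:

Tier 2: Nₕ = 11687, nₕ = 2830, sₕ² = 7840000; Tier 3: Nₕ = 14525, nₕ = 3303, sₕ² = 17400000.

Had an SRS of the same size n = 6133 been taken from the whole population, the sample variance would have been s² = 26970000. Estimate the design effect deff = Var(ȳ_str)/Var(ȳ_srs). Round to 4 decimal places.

Var(ȳ_str) = Σ Wₕ²(1−fₕ)sₕ²/nₕ with Wₕ = Nₕ/26212:
  Tier 2: (11687/26212)²·(1−2830/11687)·7840000/2830 = 417.36785
  Tier 3: (14525/26212)²·(1−3303/14525)·17400000/3303 = 1249.7604
  → Var(ȳ_str) = 1667.1283.
Var(ȳ_srs) = (1 − 6133/26212)·26970000/6133 = 3368.6036.
deff = 1667.1283 / 3368.6036 = 0.4949.

0.4949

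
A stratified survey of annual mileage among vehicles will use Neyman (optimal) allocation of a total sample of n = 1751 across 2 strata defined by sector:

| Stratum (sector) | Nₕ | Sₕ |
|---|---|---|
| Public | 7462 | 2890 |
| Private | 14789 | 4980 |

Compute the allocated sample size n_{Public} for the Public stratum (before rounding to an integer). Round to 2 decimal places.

396.59

Neyman allocation: nₕ = n·NₕSₕ / Σⱼ NⱼSⱼ.
Σ NⱼSⱼ = 7462·2890 + 14789·4980 = 9.52144 × 10^7.
n_{Public} = 1751·7462·2890 / (9.52144 × 10^7) = 396.59.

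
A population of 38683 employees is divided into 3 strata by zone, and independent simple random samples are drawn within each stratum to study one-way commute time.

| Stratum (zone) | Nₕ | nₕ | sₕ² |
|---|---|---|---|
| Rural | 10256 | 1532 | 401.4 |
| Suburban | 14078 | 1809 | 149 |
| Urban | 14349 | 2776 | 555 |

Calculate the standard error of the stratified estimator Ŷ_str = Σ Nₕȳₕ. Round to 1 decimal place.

8418.4

Var(Ŷ_str) = Σₕ Nₕ²(1 − fₕ)sₕ²/nₕ.
Rural: 10256²·(1 − 1532/10256)·401.4/1532 = 2.3442951 × 10^7.
Suburban: 14078²·(1 − 1809/14078)·149/1809 = 1.4226492 × 10^7.
Urban: 14349²·(1 − 2776/14349)·555/2776 = 3.3200231 × 10^7.
Sum = 7.0869674 × 10^7.
SE = √(7.0869674 × 10^7) = 8418.4.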